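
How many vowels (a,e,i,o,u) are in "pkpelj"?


Input: pkpelj
Checking each character:
  'p' at position 0: consonant
  'k' at position 1: consonant
  'p' at position 2: consonant
  'e' at position 3: vowel (running total: 1)
  'l' at position 4: consonant
  'j' at position 5: consonant
Total vowels: 1

1


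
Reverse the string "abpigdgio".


Input: abpigdgio
Reading characters right to left:
  Position 8: 'o'
  Position 7: 'i'
  Position 6: 'g'
  Position 5: 'd'
  Position 4: 'g'
  Position 3: 'i'
  Position 2: 'p'
  Position 1: 'b'
  Position 0: 'a'
Reversed: oigdgipba

oigdgipba


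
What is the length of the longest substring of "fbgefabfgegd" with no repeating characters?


Input: "fbgefabfgegd"
Sliding window (track last position of each char):
  Position 0 ('f'): window [0,0] length 1 -- new best
  Position 1 ('b'): window [0,1] length 2 -- new best
  Position 2 ('g'): window [0,2] length 3 -- new best
  Position 3 ('e'): window [0,3] length 4 -- new best
  Position 4 ('f'): repeat (last at 0), move window start to 1
  Position 4 ('f'): window [1,4] length 4
  Position 5 ('a'): window [1,5] length 5 -- new best
  Position 6 ('b'): repeat (last at 1), move window start to 2
  Position 6 ('b'): window [2,6] length 5
  Position 7 ('f'): repeat (last at 4), move window start to 5
  Position 7 ('f'): window [5,7] length 3
  Position 8 ('g'): window [5,8] length 4
  Position 9 ('e'): window [5,9] length 5
  Position 10 ('g'): repeat (last at 8), move window start to 9
  Position 10 ('g'): window [9,10] length 2
  Position 11 ('d'): window [9,11] length 3
Longest substring with no repeats: "bgefa" with length 5

5


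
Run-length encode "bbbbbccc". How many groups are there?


Input: bbbbbccc
Scanning for consecutive runs:
  Group 1: 'b' x 5 (positions 0-4)
  Group 2: 'c' x 3 (positions 5-7)
Total groups: 2

2


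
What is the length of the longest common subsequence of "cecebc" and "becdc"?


LCS of "cecebc" and "becdc"
DP table:
           b    e    c    d    c
      0    0    0    0    0    0
  c   0    0    0    1    1    1
  e   0    0    1    1    1    1
  c   0    0    1    2    2    2
  e   0    0    1    2    2    2
  b   0    1    1    2    2    2
  c   0    1    1    2    2    3
LCS length = dp[6][5] = 3

3


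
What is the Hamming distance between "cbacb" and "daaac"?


Comparing "cbacb" and "daaac" position by position:
  Position 0: 'c' vs 'd' => differ
  Position 1: 'b' vs 'a' => differ
  Position 2: 'a' vs 'a' => same
  Position 3: 'c' vs 'a' => differ
  Position 4: 'b' vs 'c' => differ
Total differences (Hamming distance): 4

4


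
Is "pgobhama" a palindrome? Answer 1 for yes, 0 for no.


Input: pgobhama
Reversed: amahbogp
  Compare pos 0 ('p') with pos 7 ('a'): MISMATCH
  Compare pos 1 ('g') with pos 6 ('m'): MISMATCH
  Compare pos 2 ('o') with pos 5 ('a'): MISMATCH
  Compare pos 3 ('b') with pos 4 ('h'): MISMATCH
Result: not a palindrome

0


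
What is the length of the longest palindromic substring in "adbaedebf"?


Input: "adbaedebf"
Checking substrings for palindromes:
  [4:7] "ede" (len 3) => palindrome
Longest palindromic substring: "ede" with length 3

3


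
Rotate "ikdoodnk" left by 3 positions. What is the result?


Input: "ikdoodnk", rotate left by 3
First 3 characters: "ikd"
Remaining characters: "oodnk"
Concatenate remaining + first: "oodnk" + "ikd" = "oodnkikd"

oodnkikd


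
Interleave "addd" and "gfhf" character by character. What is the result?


Interleaving "addd" and "gfhf":
  Position 0: 'a' from first, 'g' from second => "ag"
  Position 1: 'd' from first, 'f' from second => "df"
  Position 2: 'd' from first, 'h' from second => "dh"
  Position 3: 'd' from first, 'f' from second => "df"
Result: agdfdhdf

agdfdhdf


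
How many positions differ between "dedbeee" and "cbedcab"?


Comparing "dedbeee" and "cbedcab" position by position:
  Position 0: 'd' vs 'c' => DIFFER
  Position 1: 'e' vs 'b' => DIFFER
  Position 2: 'd' vs 'e' => DIFFER
  Position 3: 'b' vs 'd' => DIFFER
  Position 4: 'e' vs 'c' => DIFFER
  Position 5: 'e' vs 'a' => DIFFER
  Position 6: 'e' vs 'b' => DIFFER
Positions that differ: 7

7


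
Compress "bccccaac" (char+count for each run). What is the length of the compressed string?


Input: bccccaac
Runs:
  'b' x 1 => "b1"
  'c' x 4 => "c4"
  'a' x 2 => "a2"
  'c' x 1 => "c1"
Compressed: "b1c4a2c1"
Compressed length: 8

8


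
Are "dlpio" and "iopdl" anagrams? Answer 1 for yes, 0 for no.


Strings: "dlpio", "iopdl"
Sorted first:  dilop
Sorted second: dilop
Sorted forms match => anagrams

1


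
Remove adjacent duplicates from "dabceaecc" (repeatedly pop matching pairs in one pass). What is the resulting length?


Input: dabceaecc
Stack-based adjacent duplicate removal:
  Read 'd': push. Stack: d
  Read 'a': push. Stack: da
  Read 'b': push. Stack: dab
  Read 'c': push. Stack: dabc
  Read 'e': push. Stack: dabce
  Read 'a': push. Stack: dabcea
  Read 'e': push. Stack: dabceae
  Read 'c': push. Stack: dabceaec
  Read 'c': matches stack top 'c' => pop. Stack: dabceae
Final stack: "dabceae" (length 7)

7


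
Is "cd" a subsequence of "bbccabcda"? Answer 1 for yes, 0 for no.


Check if "cd" is a subsequence of "bbccabcda"
Greedy scan:
  Position 0 ('b'): no match needed
  Position 1 ('b'): no match needed
  Position 2 ('c'): matches sub[0] = 'c'
  Position 3 ('c'): no match needed
  Position 4 ('a'): no match needed
  Position 5 ('b'): no match needed
  Position 6 ('c'): no match needed
  Position 7 ('d'): matches sub[1] = 'd'
  Position 8 ('a'): no match needed
All 2 characters matched => is a subsequence

1


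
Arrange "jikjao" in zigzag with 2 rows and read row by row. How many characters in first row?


Zigzag "jikjao" into 2 rows:
Placing characters:
  'j' => row 0
  'i' => row 1
  'k' => row 0
  'j' => row 1
  'a' => row 0
  'o' => row 1
Rows:
  Row 0: "jka"
  Row 1: "ijo"
First row length: 3

3


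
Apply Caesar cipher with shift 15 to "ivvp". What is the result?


Caesar cipher: shift "ivvp" by 15
  'i' (pos 8) + 15 = pos 23 = 'x'
  'v' (pos 21) + 15 = pos 10 = 'k'
  'v' (pos 21) + 15 = pos 10 = 'k'
  'p' (pos 15) + 15 = pos 4 = 'e'
Result: xkke

xkke


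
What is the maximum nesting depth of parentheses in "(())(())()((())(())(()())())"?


Input: "(())(())()((())(())(()())())"
Tracking depth:
  Position 0 '(': depth becomes 1
  Position 1 '(': depth becomes 2
  Position 2 ')': depth becomes 1
  Position 3 ')': depth becomes 0
  Position 4 '(': depth becomes 1
  Position 5 '(': depth becomes 2
  Position 6 ')': depth becomes 1
  Position 7 ')': depth becomes 0
  Position 8 '(': depth becomes 1
  Position 9 ')': depth becomes 0
  Position 10 '(': depth becomes 1
  Position 11 '(': depth becomes 2
  Position 12 '(': depth becomes 3
  Position 13 ')': depth becomes 2
  Position 14 ')': depth becomes 1
  Position 15 '(': depth becomes 2
  Position 16 '(': depth becomes 3
  Position 17 ')': depth becomes 2
  Position 18 ')': depth becomes 1
  Position 19 '(': depth becomes 2
  Position 20 '(': depth becomes 3
  Position 21 ')': depth becomes 2
  Position 22 '(': depth becomes 3
  Position 23 ')': depth becomes 2
  Position 24 ')': depth becomes 1
  Position 25 '(': depth becomes 2
  Position 26 ')': depth becomes 1
  Position 27 ')': depth becomes 0
Maximum depth reached: 3

3


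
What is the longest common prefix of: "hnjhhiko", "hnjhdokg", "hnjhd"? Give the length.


Words: hnjhhiko, hnjhdokg, hnjhd
  Position 0: all 'h' => match
  Position 1: all 'n' => match
  Position 2: all 'j' => match
  Position 3: all 'h' => match
  Position 4: ('h', 'd', 'd') => mismatch, stop
LCP = "hnjh" (length 4)

4


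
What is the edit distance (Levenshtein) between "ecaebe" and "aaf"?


Computing edit distance: "ecaebe" -> "aaf"
DP table:
           a    a    f
      0    1    2    3
  e   1    1    2    3
  c   2    2    2    3
  a   3    2    2    3
  e   4    3    3    3
  b   5    4    4    4
  e   6    5    5    5
Edit distance = dp[6][3] = 5

5


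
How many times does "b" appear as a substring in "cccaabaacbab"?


Searching for "b" in "cccaabaacbab"
Scanning each position:
  Position 0: "c" => no
  Position 1: "c" => no
  Position 2: "c" => no
  Position 3: "a" => no
  Position 4: "a" => no
  Position 5: "b" => MATCH
  Position 6: "a" => no
  Position 7: "a" => no
  Position 8: "c" => no
  Position 9: "b" => MATCH
  Position 10: "a" => no
  Position 11: "b" => MATCH
Total occurrences: 3

3


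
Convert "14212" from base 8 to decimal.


Input: "14212" in base 8
Positional expansion:
  Digit '1' (value 1) x 8^4 = 4096
  Digit '4' (value 4) x 8^3 = 2048
  Digit '2' (value 2) x 8^2 = 128
  Digit '1' (value 1) x 8^1 = 8
  Digit '2' (value 2) x 8^0 = 2
Sum = 6282

6282


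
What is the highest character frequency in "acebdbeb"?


Input: acebdbeb
Character counts:
  'a': 1
  'b': 3
  'c': 1
  'd': 1
  'e': 2
Maximum frequency: 3

3


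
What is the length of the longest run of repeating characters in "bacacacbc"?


Input: "bacacacbc"
Scanning for longest run:
  Position 1 ('a'): new char, reset run to 1
  Position 2 ('c'): new char, reset run to 1
  Position 3 ('a'): new char, reset run to 1
  Position 4 ('c'): new char, reset run to 1
  Position 5 ('a'): new char, reset run to 1
  Position 6 ('c'): new char, reset run to 1
  Position 7 ('b'): new char, reset run to 1
  Position 8 ('c'): new char, reset run to 1
Longest run: 'b' with length 1

1


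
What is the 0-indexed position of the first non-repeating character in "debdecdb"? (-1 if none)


Input: debdecdb
Character frequencies:
  'b': 2
  'c': 1
  'd': 3
  'e': 2
Scanning left to right for freq == 1:
  Position 0 ('d'): freq=3, skip
  Position 1 ('e'): freq=2, skip
  Position 2 ('b'): freq=2, skip
  Position 3 ('d'): freq=3, skip
  Position 4 ('e'): freq=2, skip
  Position 5 ('c'): unique! => answer = 5

5


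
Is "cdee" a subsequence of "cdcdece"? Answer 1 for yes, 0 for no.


Check if "cdee" is a subsequence of "cdcdece"
Greedy scan:
  Position 0 ('c'): matches sub[0] = 'c'
  Position 1 ('d'): matches sub[1] = 'd'
  Position 2 ('c'): no match needed
  Position 3 ('d'): no match needed
  Position 4 ('e'): matches sub[2] = 'e'
  Position 5 ('c'): no match needed
  Position 6 ('e'): matches sub[3] = 'e'
All 4 characters matched => is a subsequence

1


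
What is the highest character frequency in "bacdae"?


Input: bacdae
Character counts:
  'a': 2
  'b': 1
  'c': 1
  'd': 1
  'e': 1
Maximum frequency: 2

2


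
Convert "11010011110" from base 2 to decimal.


Input: "11010011110" in base 2
Positional expansion:
  Digit '1' (value 1) x 2^10 = 1024
  Digit '1' (value 1) x 2^9 = 512
  Digit '0' (value 0) x 2^8 = 0
  Digit '1' (value 1) x 2^7 = 128
  Digit '0' (value 0) x 2^6 = 0
  Digit '0' (value 0) x 2^5 = 0
  Digit '1' (value 1) x 2^4 = 16
  Digit '1' (value 1) x 2^3 = 8
  Digit '1' (value 1) x 2^2 = 4
  Digit '1' (value 1) x 2^1 = 2
  Digit '0' (value 0) x 2^0 = 0
Sum = 1694

1694


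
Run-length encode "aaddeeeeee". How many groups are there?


Input: aaddeeeeee
Scanning for consecutive runs:
  Group 1: 'a' x 2 (positions 0-1)
  Group 2: 'd' x 2 (positions 2-3)
  Group 3: 'e' x 6 (positions 4-9)
Total groups: 3

3


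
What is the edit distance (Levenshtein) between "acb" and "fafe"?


Computing edit distance: "acb" -> "fafe"
DP table:
           f    a    f    e
      0    1    2    3    4
  a   1    1    1    2    3
  c   2    2    2    2    3
  b   3    3    3    3    3
Edit distance = dp[3][4] = 3

3


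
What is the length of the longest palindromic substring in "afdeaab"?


Input: "afdeaab"
Checking substrings for palindromes:
  [4:6] "aa" (len 2) => palindrome
Longest palindromic substring: "aa" with length 2

2


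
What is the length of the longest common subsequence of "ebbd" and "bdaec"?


LCS of "ebbd" and "bdaec"
DP table:
           b    d    a    e    c
      0    0    0    0    0    0
  e   0    0    0    0    1    1
  b   0    1    1    1    1    1
  b   0    1    1    1    1    1
  d   0    1    2    2    2    2
LCS length = dp[4][5] = 2

2


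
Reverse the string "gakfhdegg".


Input: gakfhdegg
Reading characters right to left:
  Position 8: 'g'
  Position 7: 'g'
  Position 6: 'e'
  Position 5: 'd'
  Position 4: 'h'
  Position 3: 'f'
  Position 2: 'k'
  Position 1: 'a'
  Position 0: 'g'
Reversed: ggedhfkag

ggedhfkag


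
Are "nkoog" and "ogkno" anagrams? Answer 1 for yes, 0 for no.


Strings: "nkoog", "ogkno"
Sorted first:  gknoo
Sorted second: gknoo
Sorted forms match => anagrams

1


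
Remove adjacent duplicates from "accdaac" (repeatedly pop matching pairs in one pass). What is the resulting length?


Input: accdaac
Stack-based adjacent duplicate removal:
  Read 'a': push. Stack: a
  Read 'c': push. Stack: ac
  Read 'c': matches stack top 'c' => pop. Stack: a
  Read 'd': push. Stack: ad
  Read 'a': push. Stack: ada
  Read 'a': matches stack top 'a' => pop. Stack: ad
  Read 'c': push. Stack: adc
Final stack: "adc" (length 3)

3


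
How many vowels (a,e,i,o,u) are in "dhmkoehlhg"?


Input: dhmkoehlhg
Checking each character:
  'd' at position 0: consonant
  'h' at position 1: consonant
  'm' at position 2: consonant
  'k' at position 3: consonant
  'o' at position 4: vowel (running total: 1)
  'e' at position 5: vowel (running total: 2)
  'h' at position 6: consonant
  'l' at position 7: consonant
  'h' at position 8: consonant
  'g' at position 9: consonant
Total vowels: 2

2


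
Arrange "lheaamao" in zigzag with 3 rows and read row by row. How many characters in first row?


Zigzag "lheaamao" into 3 rows:
Placing characters:
  'l' => row 0
  'h' => row 1
  'e' => row 2
  'a' => row 1
  'a' => row 0
  'm' => row 1
  'a' => row 2
  'o' => row 1
Rows:
  Row 0: "la"
  Row 1: "hamo"
  Row 2: "ea"
First row length: 2

2


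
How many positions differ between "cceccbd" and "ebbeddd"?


Comparing "cceccbd" and "ebbeddd" position by position:
  Position 0: 'c' vs 'e' => DIFFER
  Position 1: 'c' vs 'b' => DIFFER
  Position 2: 'e' vs 'b' => DIFFER
  Position 3: 'c' vs 'e' => DIFFER
  Position 4: 'c' vs 'd' => DIFFER
  Position 5: 'b' vs 'd' => DIFFER
  Position 6: 'd' vs 'd' => same
Positions that differ: 6

6


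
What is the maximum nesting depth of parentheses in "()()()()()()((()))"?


Input: "()()()()()()((()))"
Tracking depth:
  Position 0 '(': depth becomes 1
  Position 1 ')': depth becomes 0
  Position 2 '(': depth becomes 1
  Position 3 ')': depth becomes 0
  Position 4 '(': depth becomes 1
  Position 5 ')': depth becomes 0
  Position 6 '(': depth becomes 1
  Position 7 ')': depth becomes 0
  Position 8 '(': depth becomes 1
  Position 9 ')': depth becomes 0
  Position 10 '(': depth becomes 1
  Position 11 ')': depth becomes 0
  Position 12 '(': depth becomes 1
  Position 13 '(': depth becomes 2
  Position 14 '(': depth becomes 3
  Position 15 ')': depth becomes 2
  Position 16 ')': depth becomes 1
  Position 17 ')': depth becomes 0
Maximum depth reached: 3

3


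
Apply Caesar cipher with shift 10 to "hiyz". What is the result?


Caesar cipher: shift "hiyz" by 10
  'h' (pos 7) + 10 = pos 17 = 'r'
  'i' (pos 8) + 10 = pos 18 = 's'
  'y' (pos 24) + 10 = pos 8 = 'i'
  'z' (pos 25) + 10 = pos 9 = 'j'
Result: rsij

rsij


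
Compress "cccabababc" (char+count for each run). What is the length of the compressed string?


Input: cccabababc
Runs:
  'c' x 3 => "c3"
  'a' x 1 => "a1"
  'b' x 1 => "b1"
  'a' x 1 => "a1"
  'b' x 1 => "b1"
  'a' x 1 => "a1"
  'b' x 1 => "b1"
  'c' x 1 => "c1"
Compressed: "c3a1b1a1b1a1b1c1"
Compressed length: 16

16


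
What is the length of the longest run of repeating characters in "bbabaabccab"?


Input: "bbabaabccab"
Scanning for longest run:
  Position 1 ('b'): continues run of 'b', length=2
  Position 2 ('a'): new char, reset run to 1
  Position 3 ('b'): new char, reset run to 1
  Position 4 ('a'): new char, reset run to 1
  Position 5 ('a'): continues run of 'a', length=2
  Position 6 ('b'): new char, reset run to 1
  Position 7 ('c'): new char, reset run to 1
  Position 8 ('c'): continues run of 'c', length=2
  Position 9 ('a'): new char, reset run to 1
  Position 10 ('b'): new char, reset run to 1
Longest run: 'b' with length 2

2


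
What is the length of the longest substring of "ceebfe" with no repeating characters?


Input: "ceebfe"
Sliding window (track last position of each char):
  Position 0 ('c'): window [0,0] length 1 -- new best
  Position 1 ('e'): window [0,1] length 2 -- new best
  Position 2 ('e'): repeat (last at 1), move window start to 2
  Position 2 ('e'): window [2,2] length 1
  Position 3 ('b'): window [2,3] length 2
  Position 4 ('f'): window [2,4] length 3 -- new best
  Position 5 ('e'): repeat (last at 2), move window start to 3
  Position 5 ('e'): window [3,5] length 3
Longest substring with no repeats: "ebf" with length 3

3


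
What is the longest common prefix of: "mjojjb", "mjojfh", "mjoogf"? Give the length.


Words: mjojjb, mjojfh, mjoogf
  Position 0: all 'm' => match
  Position 1: all 'j' => match
  Position 2: all 'o' => match
  Position 3: ('j', 'j', 'o') => mismatch, stop
LCP = "mjo" (length 3)

3


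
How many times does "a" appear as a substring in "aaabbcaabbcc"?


Searching for "a" in "aaabbcaabbcc"
Scanning each position:
  Position 0: "a" => MATCH
  Position 1: "a" => MATCH
  Position 2: "a" => MATCH
  Position 3: "b" => no
  Position 4: "b" => no
  Position 5: "c" => no
  Position 6: "a" => MATCH
  Position 7: "a" => MATCH
  Position 8: "b" => no
  Position 9: "b" => no
  Position 10: "c" => no
  Position 11: "c" => no
Total occurrences: 5

5


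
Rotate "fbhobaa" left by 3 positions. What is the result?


Input: "fbhobaa", rotate left by 3
First 3 characters: "fbh"
Remaining characters: "obaa"
Concatenate remaining + first: "obaa" + "fbh" = "obaafbh"

obaafbh


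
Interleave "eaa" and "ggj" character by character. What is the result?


Interleaving "eaa" and "ggj":
  Position 0: 'e' from first, 'g' from second => "eg"
  Position 1: 'a' from first, 'g' from second => "ag"
  Position 2: 'a' from first, 'j' from second => "aj"
Result: egagaj

egagaj


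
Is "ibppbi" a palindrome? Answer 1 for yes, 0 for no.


Input: ibppbi
Reversed: ibppbi
  Compare pos 0 ('i') with pos 5 ('i'): match
  Compare pos 1 ('b') with pos 4 ('b'): match
  Compare pos 2 ('p') with pos 3 ('p'): match
Result: palindrome

1


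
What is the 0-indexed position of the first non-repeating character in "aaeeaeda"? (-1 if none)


Input: aaeeaeda
Character frequencies:
  'a': 4
  'd': 1
  'e': 3
Scanning left to right for freq == 1:
  Position 0 ('a'): freq=4, skip
  Position 1 ('a'): freq=4, skip
  Position 2 ('e'): freq=3, skip
  Position 3 ('e'): freq=3, skip
  Position 4 ('a'): freq=4, skip
  Position 5 ('e'): freq=3, skip
  Position 6 ('d'): unique! => answer = 6

6


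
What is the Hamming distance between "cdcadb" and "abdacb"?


Comparing "cdcadb" and "abdacb" position by position:
  Position 0: 'c' vs 'a' => differ
  Position 1: 'd' vs 'b' => differ
  Position 2: 'c' vs 'd' => differ
  Position 3: 'a' vs 'a' => same
  Position 4: 'd' vs 'c' => differ
  Position 5: 'b' vs 'b' => same
Total differences (Hamming distance): 4

4


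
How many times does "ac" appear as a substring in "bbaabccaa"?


Searching for "ac" in "bbaabccaa"
Scanning each position:
  Position 0: "bb" => no
  Position 1: "ba" => no
  Position 2: "aa" => no
  Position 3: "ab" => no
  Position 4: "bc" => no
  Position 5: "cc" => no
  Position 6: "ca" => no
  Position 7: "aa" => no
Total occurrences: 0

0


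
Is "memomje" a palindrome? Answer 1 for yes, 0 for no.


Input: memomje
Reversed: ejmomem
  Compare pos 0 ('m') with pos 6 ('e'): MISMATCH
  Compare pos 1 ('e') with pos 5 ('j'): MISMATCH
  Compare pos 2 ('m') with pos 4 ('m'): match
Result: not a palindrome

0


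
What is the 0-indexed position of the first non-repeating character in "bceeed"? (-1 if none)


Input: bceeed
Character frequencies:
  'b': 1
  'c': 1
  'd': 1
  'e': 3
Scanning left to right for freq == 1:
  Position 0 ('b'): unique! => answer = 0

0


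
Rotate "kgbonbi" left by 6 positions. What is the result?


Input: "kgbonbi", rotate left by 6
First 6 characters: "kgbonb"
Remaining characters: "i"
Concatenate remaining + first: "i" + "kgbonb" = "ikgbonb"

ikgbonb


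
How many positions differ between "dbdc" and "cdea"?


Comparing "dbdc" and "cdea" position by position:
  Position 0: 'd' vs 'c' => DIFFER
  Position 1: 'b' vs 'd' => DIFFER
  Position 2: 'd' vs 'e' => DIFFER
  Position 3: 'c' vs 'a' => DIFFER
Positions that differ: 4

4


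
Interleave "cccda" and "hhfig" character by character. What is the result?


Interleaving "cccda" and "hhfig":
  Position 0: 'c' from first, 'h' from second => "ch"
  Position 1: 'c' from first, 'h' from second => "ch"
  Position 2: 'c' from first, 'f' from second => "cf"
  Position 3: 'd' from first, 'i' from second => "di"
  Position 4: 'a' from first, 'g' from second => "ag"
Result: chchcfdiag

chchcfdiag


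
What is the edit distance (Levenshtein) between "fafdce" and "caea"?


Computing edit distance: "fafdce" -> "caea"
DP table:
           c    a    e    a
      0    1    2    3    4
  f   1    1    2    3    4
  a   2    2    1    2    3
  f   3    3    2    2    3
  d   4    4    3    3    3
  c   5    4    4    4    4
  e   6    5    5    4    5
Edit distance = dp[6][4] = 5

5


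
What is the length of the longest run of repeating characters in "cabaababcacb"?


Input: "cabaababcacb"
Scanning for longest run:
  Position 1 ('a'): new char, reset run to 1
  Position 2 ('b'): new char, reset run to 1
  Position 3 ('a'): new char, reset run to 1
  Position 4 ('a'): continues run of 'a', length=2
  Position 5 ('b'): new char, reset run to 1
  Position 6 ('a'): new char, reset run to 1
  Position 7 ('b'): new char, reset run to 1
  Position 8 ('c'): new char, reset run to 1
  Position 9 ('a'): new char, reset run to 1
  Position 10 ('c'): new char, reset run to 1
  Position 11 ('b'): new char, reset run to 1
Longest run: 'a' with length 2

2


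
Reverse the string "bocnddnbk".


Input: bocnddnbk
Reading characters right to left:
  Position 8: 'k'
  Position 7: 'b'
  Position 6: 'n'
  Position 5: 'd'
  Position 4: 'd'
  Position 3: 'n'
  Position 2: 'c'
  Position 1: 'o'
  Position 0: 'b'
Reversed: kbnddncob

kbnddncob


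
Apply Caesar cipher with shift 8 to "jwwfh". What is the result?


Caesar cipher: shift "jwwfh" by 8
  'j' (pos 9) + 8 = pos 17 = 'r'
  'w' (pos 22) + 8 = pos 4 = 'e'
  'w' (pos 22) + 8 = pos 4 = 'e'
  'f' (pos 5) + 8 = pos 13 = 'n'
  'h' (pos 7) + 8 = pos 15 = 'p'
Result: reenp

reenp


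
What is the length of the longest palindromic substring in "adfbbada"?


Input: "adfbbada"
Checking substrings for palindromes:
  [5:8] "ada" (len 3) => palindrome
  [3:5] "bb" (len 2) => palindrome
Longest palindromic substring: "ada" with length 3

3


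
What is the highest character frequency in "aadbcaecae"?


Input: aadbcaecae
Character counts:
  'a': 4
  'b': 1
  'c': 2
  'd': 1
  'e': 2
Maximum frequency: 4

4


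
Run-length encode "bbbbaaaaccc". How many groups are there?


Input: bbbbaaaaccc
Scanning for consecutive runs:
  Group 1: 'b' x 4 (positions 0-3)
  Group 2: 'a' x 4 (positions 4-7)
  Group 3: 'c' x 3 (positions 8-10)
Total groups: 3

3


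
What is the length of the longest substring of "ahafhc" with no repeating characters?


Input: "ahafhc"
Sliding window (track last position of each char):
  Position 0 ('a'): window [0,0] length 1 -- new best
  Position 1 ('h'): window [0,1] length 2 -- new best
  Position 2 ('a'): repeat (last at 0), move window start to 1
  Position 2 ('a'): window [1,2] length 2
  Position 3 ('f'): window [1,3] length 3 -- new best
  Position 4 ('h'): repeat (last at 1), move window start to 2
  Position 4 ('h'): window [2,4] length 3
  Position 5 ('c'): window [2,5] length 4 -- new best
Longest substring with no repeats: "afhc" with length 4

4


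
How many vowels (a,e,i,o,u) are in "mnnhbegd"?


Input: mnnhbegd
Checking each character:
  'm' at position 0: consonant
  'n' at position 1: consonant
  'n' at position 2: consonant
  'h' at position 3: consonant
  'b' at position 4: consonant
  'e' at position 5: vowel (running total: 1)
  'g' at position 6: consonant
  'd' at position 7: consonant
Total vowels: 1

1


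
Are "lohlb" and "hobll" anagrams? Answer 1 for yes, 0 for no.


Strings: "lohlb", "hobll"
Sorted first:  bhllo
Sorted second: bhllo
Sorted forms match => anagrams

1


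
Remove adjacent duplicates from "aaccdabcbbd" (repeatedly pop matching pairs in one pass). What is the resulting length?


Input: aaccdabcbbd
Stack-based adjacent duplicate removal:
  Read 'a': push. Stack: a
  Read 'a': matches stack top 'a' => pop. Stack: (empty)
  Read 'c': push. Stack: c
  Read 'c': matches stack top 'c' => pop. Stack: (empty)
  Read 'd': push. Stack: d
  Read 'a': push. Stack: da
  Read 'b': push. Stack: dab
  Read 'c': push. Stack: dabc
  Read 'b': push. Stack: dabcb
  Read 'b': matches stack top 'b' => pop. Stack: dabc
  Read 'd': push. Stack: dabcd
Final stack: "dabcd" (length 5)

5


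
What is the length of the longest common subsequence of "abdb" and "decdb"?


LCS of "abdb" and "decdb"
DP table:
           d    e    c    d    b
      0    0    0    0    0    0
  a   0    0    0    0    0    0
  b   0    0    0    0    0    1
  d   0    1    1    1    1    1
  b   0    1    1    1    1    2
LCS length = dp[4][5] = 2

2


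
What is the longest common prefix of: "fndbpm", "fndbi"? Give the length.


Words: fndbpm, fndbi
  Position 0: all 'f' => match
  Position 1: all 'n' => match
  Position 2: all 'd' => match
  Position 3: all 'b' => match
  Position 4: ('p', 'i') => mismatch, stop
LCP = "fndb" (length 4)

4


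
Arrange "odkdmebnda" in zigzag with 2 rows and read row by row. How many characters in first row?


Zigzag "odkdmebnda" into 2 rows:
Placing characters:
  'o' => row 0
  'd' => row 1
  'k' => row 0
  'd' => row 1
  'm' => row 0
  'e' => row 1
  'b' => row 0
  'n' => row 1
  'd' => row 0
  'a' => row 1
Rows:
  Row 0: "okmbd"
  Row 1: "ddena"
First row length: 5

5


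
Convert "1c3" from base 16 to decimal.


Input: "1c3" in base 16
Positional expansion:
  Digit '1' (value 1) x 16^2 = 256
  Digit 'c' (value 12) x 16^1 = 192
  Digit '3' (value 3) x 16^0 = 3
Sum = 451

451


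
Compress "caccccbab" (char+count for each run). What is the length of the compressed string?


Input: caccccbab
Runs:
  'c' x 1 => "c1"
  'a' x 1 => "a1"
  'c' x 4 => "c4"
  'b' x 1 => "b1"
  'a' x 1 => "a1"
  'b' x 1 => "b1"
Compressed: "c1a1c4b1a1b1"
Compressed length: 12

12


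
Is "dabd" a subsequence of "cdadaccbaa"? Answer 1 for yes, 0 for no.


Check if "dabd" is a subsequence of "cdadaccbaa"
Greedy scan:
  Position 0 ('c'): no match needed
  Position 1 ('d'): matches sub[0] = 'd'
  Position 2 ('a'): matches sub[1] = 'a'
  Position 3 ('d'): no match needed
  Position 4 ('a'): no match needed
  Position 5 ('c'): no match needed
  Position 6 ('c'): no match needed
  Position 7 ('b'): matches sub[2] = 'b'
  Position 8 ('a'): no match needed
  Position 9 ('a'): no match needed
Only matched 3/4 characters => not a subsequence

0


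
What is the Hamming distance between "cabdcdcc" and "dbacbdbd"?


Comparing "cabdcdcc" and "dbacbdbd" position by position:
  Position 0: 'c' vs 'd' => differ
  Position 1: 'a' vs 'b' => differ
  Position 2: 'b' vs 'a' => differ
  Position 3: 'd' vs 'c' => differ
  Position 4: 'c' vs 'b' => differ
  Position 5: 'd' vs 'd' => same
  Position 6: 'c' vs 'b' => differ
  Position 7: 'c' vs 'd' => differ
Total differences (Hamming distance): 7

7


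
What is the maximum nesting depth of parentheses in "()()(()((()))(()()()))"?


Input: "()()(()((()))(()()()))"
Tracking depth:
  Position 0 '(': depth becomes 1
  Position 1 ')': depth becomes 0
  Position 2 '(': depth becomes 1
  Position 3 ')': depth becomes 0
  Position 4 '(': depth becomes 1
  Position 5 '(': depth becomes 2
  Position 6 ')': depth becomes 1
  Position 7 '(': depth becomes 2
  Position 8 '(': depth becomes 3
  Position 9 '(': depth becomes 4
  Position 10 ')': depth becomes 3
  Position 11 ')': depth becomes 2
  Position 12 ')': depth becomes 1
  Position 13 '(': depth becomes 2
  Position 14 '(': depth becomes 3
  Position 15 ')': depth becomes 2
  Position 16 '(': depth becomes 3
  Position 17 ')': depth becomes 2
  Position 18 '(': depth becomes 3
  Position 19 ')': depth becomes 2
  Position 20 ')': depth becomes 1
  Position 21 ')': depth becomes 0
Maximum depth reached: 4

4


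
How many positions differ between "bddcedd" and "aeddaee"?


Comparing "bddcedd" and "aeddaee" position by position:
  Position 0: 'b' vs 'a' => DIFFER
  Position 1: 'd' vs 'e' => DIFFER
  Position 2: 'd' vs 'd' => same
  Position 3: 'c' vs 'd' => DIFFER
  Position 4: 'e' vs 'a' => DIFFER
  Position 5: 'd' vs 'e' => DIFFER
  Position 6: 'd' vs 'e' => DIFFER
Positions that differ: 6

6


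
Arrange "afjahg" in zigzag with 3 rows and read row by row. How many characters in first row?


Zigzag "afjahg" into 3 rows:
Placing characters:
  'a' => row 0
  'f' => row 1
  'j' => row 2
  'a' => row 1
  'h' => row 0
  'g' => row 1
Rows:
  Row 0: "ah"
  Row 1: "fag"
  Row 2: "j"
First row length: 2

2


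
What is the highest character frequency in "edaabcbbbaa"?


Input: edaabcbbbaa
Character counts:
  'a': 4
  'b': 4
  'c': 1
  'd': 1
  'e': 1
Maximum frequency: 4

4


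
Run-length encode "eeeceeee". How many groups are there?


Input: eeeceeee
Scanning for consecutive runs:
  Group 1: 'e' x 3 (positions 0-2)
  Group 2: 'c' x 1 (positions 3-3)
  Group 3: 'e' x 4 (positions 4-7)
Total groups: 3

3


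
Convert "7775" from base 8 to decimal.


Input: "7775" in base 8
Positional expansion:
  Digit '7' (value 7) x 8^3 = 3584
  Digit '7' (value 7) x 8^2 = 448
  Digit '7' (value 7) x 8^1 = 56
  Digit '5' (value 5) x 8^0 = 5
Sum = 4093

4093


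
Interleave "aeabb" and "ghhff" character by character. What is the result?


Interleaving "aeabb" and "ghhff":
  Position 0: 'a' from first, 'g' from second => "ag"
  Position 1: 'e' from first, 'h' from second => "eh"
  Position 2: 'a' from first, 'h' from second => "ah"
  Position 3: 'b' from first, 'f' from second => "bf"
  Position 4: 'b' from first, 'f' from second => "bf"
Result: agehahbfbf

agehahbfbf


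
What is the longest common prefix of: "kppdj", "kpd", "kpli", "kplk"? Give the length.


Words: kppdj, kpd, kpli, kplk
  Position 0: all 'k' => match
  Position 1: all 'p' => match
  Position 2: ('p', 'd', 'l', 'l') => mismatch, stop
LCP = "kp" (length 2)

2


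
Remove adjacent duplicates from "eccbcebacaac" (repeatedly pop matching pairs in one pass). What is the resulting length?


Input: eccbcebacaac
Stack-based adjacent duplicate removal:
  Read 'e': push. Stack: e
  Read 'c': push. Stack: ec
  Read 'c': matches stack top 'c' => pop. Stack: e
  Read 'b': push. Stack: eb
  Read 'c': push. Stack: ebc
  Read 'e': push. Stack: ebce
  Read 'b': push. Stack: ebceb
  Read 'a': push. Stack: ebceba
  Read 'c': push. Stack: ebcebac
  Read 'a': push. Stack: ebcebaca
  Read 'a': matches stack top 'a' => pop. Stack: ebcebac
  Read 'c': matches stack top 'c' => pop. Stack: ebceba
Final stack: "ebceba" (length 6)

6


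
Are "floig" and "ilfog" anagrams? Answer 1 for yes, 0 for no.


Strings: "floig", "ilfog"
Sorted first:  fgilo
Sorted second: fgilo
Sorted forms match => anagrams

1


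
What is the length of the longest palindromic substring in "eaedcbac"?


Input: "eaedcbac"
Checking substrings for palindromes:
  [0:3] "eae" (len 3) => palindrome
Longest palindromic substring: "eae" with length 3

3


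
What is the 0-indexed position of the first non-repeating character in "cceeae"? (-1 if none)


Input: cceeae
Character frequencies:
  'a': 1
  'c': 2
  'e': 3
Scanning left to right for freq == 1:
  Position 0 ('c'): freq=2, skip
  Position 1 ('c'): freq=2, skip
  Position 2 ('e'): freq=3, skip
  Position 3 ('e'): freq=3, skip
  Position 4 ('a'): unique! => answer = 4

4


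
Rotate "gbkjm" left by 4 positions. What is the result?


Input: "gbkjm", rotate left by 4
First 4 characters: "gbkj"
Remaining characters: "m"
Concatenate remaining + first: "m" + "gbkj" = "mgbkj"

mgbkj


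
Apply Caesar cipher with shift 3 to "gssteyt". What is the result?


Caesar cipher: shift "gssteyt" by 3
  'g' (pos 6) + 3 = pos 9 = 'j'
  's' (pos 18) + 3 = pos 21 = 'v'
  's' (pos 18) + 3 = pos 21 = 'v'
  't' (pos 19) + 3 = pos 22 = 'w'
  'e' (pos 4) + 3 = pos 7 = 'h'
  'y' (pos 24) + 3 = pos 1 = 'b'
  't' (pos 19) + 3 = pos 22 = 'w'
Result: jvvwhbw

jvvwhbw


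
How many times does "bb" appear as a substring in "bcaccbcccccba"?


Searching for "bb" in "bcaccbcccccba"
Scanning each position:
  Position 0: "bc" => no
  Position 1: "ca" => no
  Position 2: "ac" => no
  Position 3: "cc" => no
  Position 4: "cb" => no
  Position 5: "bc" => no
  Position 6: "cc" => no
  Position 7: "cc" => no
  Position 8: "cc" => no
  Position 9: "cc" => no
  Position 10: "cb" => no
  Position 11: "ba" => no
Total occurrences: 0

0


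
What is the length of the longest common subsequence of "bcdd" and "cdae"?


LCS of "bcdd" and "cdae"
DP table:
           c    d    a    e
      0    0    0    0    0
  b   0    0    0    0    0
  c   0    1    1    1    1
  d   0    1    2    2    2
  d   0    1    2    2    2
LCS length = dp[4][4] = 2

2


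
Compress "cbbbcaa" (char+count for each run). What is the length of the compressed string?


Input: cbbbcaa
Runs:
  'c' x 1 => "c1"
  'b' x 3 => "b3"
  'c' x 1 => "c1"
  'a' x 2 => "a2"
Compressed: "c1b3c1a2"
Compressed length: 8

8


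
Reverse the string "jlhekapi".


Input: jlhekapi
Reading characters right to left:
  Position 7: 'i'
  Position 6: 'p'
  Position 5: 'a'
  Position 4: 'k'
  Position 3: 'e'
  Position 2: 'h'
  Position 1: 'l'
  Position 0: 'j'
Reversed: ipakehlj

ipakehlj


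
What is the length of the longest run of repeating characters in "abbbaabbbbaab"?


Input: "abbbaabbbbaab"
Scanning for longest run:
  Position 1 ('b'): new char, reset run to 1
  Position 2 ('b'): continues run of 'b', length=2
  Position 3 ('b'): continues run of 'b', length=3
  Position 4 ('a'): new char, reset run to 1
  Position 5 ('a'): continues run of 'a', length=2
  Position 6 ('b'): new char, reset run to 1
  Position 7 ('b'): continues run of 'b', length=2
  Position 8 ('b'): continues run of 'b', length=3
  Position 9 ('b'): continues run of 'b', length=4
  Position 10 ('a'): new char, reset run to 1
  Position 11 ('a'): continues run of 'a', length=2
  Position 12 ('b'): new char, reset run to 1
Longest run: 'b' with length 4

4


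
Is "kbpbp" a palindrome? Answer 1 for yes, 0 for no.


Input: kbpbp
Reversed: pbpbk
  Compare pos 0 ('k') with pos 4 ('p'): MISMATCH
  Compare pos 1 ('b') with pos 3 ('b'): match
Result: not a palindrome

0


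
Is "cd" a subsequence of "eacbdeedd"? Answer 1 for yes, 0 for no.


Check if "cd" is a subsequence of "eacbdeedd"
Greedy scan:
  Position 0 ('e'): no match needed
  Position 1 ('a'): no match needed
  Position 2 ('c'): matches sub[0] = 'c'
  Position 3 ('b'): no match needed
  Position 4 ('d'): matches sub[1] = 'd'
  Position 5 ('e'): no match needed
  Position 6 ('e'): no match needed
  Position 7 ('d'): no match needed
  Position 8 ('d'): no match needed
All 2 characters matched => is a subsequence

1


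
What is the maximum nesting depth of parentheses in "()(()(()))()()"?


Input: "()(()(()))()()"
Tracking depth:
  Position 0 '(': depth becomes 1
  Position 1 ')': depth becomes 0
  Position 2 '(': depth becomes 1
  Position 3 '(': depth becomes 2
  Position 4 ')': depth becomes 1
  Position 5 '(': depth becomes 2
  Position 6 '(': depth becomes 3
  Position 7 ')': depth becomes 2
  Position 8 ')': depth becomes 1
  Position 9 ')': depth becomes 0
  Position 10 '(': depth becomes 1
  Position 11 ')': depth becomes 0
  Position 12 '(': depth becomes 1
  Position 13 ')': depth becomes 0
Maximum depth reached: 3

3


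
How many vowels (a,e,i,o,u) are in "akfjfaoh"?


Input: akfjfaoh
Checking each character:
  'a' at position 0: vowel (running total: 1)
  'k' at position 1: consonant
  'f' at position 2: consonant
  'j' at position 3: consonant
  'f' at position 4: consonant
  'a' at position 5: vowel (running total: 2)
  'o' at position 6: vowel (running total: 3)
  'h' at position 7: consonant
Total vowels: 3

3


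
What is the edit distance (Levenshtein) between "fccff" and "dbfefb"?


Computing edit distance: "fccff" -> "dbfefb"
DP table:
           d    b    f    e    f    b
      0    1    2    3    4    5    6
  f   1    1    2    2    3    4    5
  c   2    2    2    3    3    4    5
  c   3    3    3    3    4    4    5
  f   4    4    4    3    4    4    5
  f   5    5    5    4    4    4    5
Edit distance = dp[5][6] = 5

5


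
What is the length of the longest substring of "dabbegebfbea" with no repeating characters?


Input: "dabbegebfbea"
Sliding window (track last position of each char):
  Position 0 ('d'): window [0,0] length 1 -- new best
  Position 1 ('a'): window [0,1] length 2 -- new best
  Position 2 ('b'): window [0,2] length 3 -- new best
  Position 3 ('b'): repeat (last at 2), move window start to 3
  Position 3 ('b'): window [3,3] length 1
  Position 4 ('e'): window [3,4] length 2
  Position 5 ('g'): window [3,5] length 3
  Position 6 ('e'): repeat (last at 4), move window start to 5
  Position 6 ('e'): window [5,6] length 2
  Position 7 ('b'): window [5,7] length 3
  Position 8 ('f'): window [5,8] length 4 -- new best
  Position 9 ('b'): repeat (last at 7), move window start to 8
  Position 9 ('b'): window [8,9] length 2
  Position 10 ('e'): window [8,10] length 3
  Position 11 ('a'): window [8,11] length 4
Longest substring with no repeats: "gebf" with length 4

4


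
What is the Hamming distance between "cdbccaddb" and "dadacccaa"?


Comparing "cdbccaddb" and "dadacccaa" position by position:
  Position 0: 'c' vs 'd' => differ
  Position 1: 'd' vs 'a' => differ
  Position 2: 'b' vs 'd' => differ
  Position 3: 'c' vs 'a' => differ
  Position 4: 'c' vs 'c' => same
  Position 5: 'a' vs 'c' => differ
  Position 6: 'd' vs 'c' => differ
  Position 7: 'd' vs 'a' => differ
  Position 8: 'b' vs 'a' => differ
Total differences (Hamming distance): 8

8


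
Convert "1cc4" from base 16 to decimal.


Input: "1cc4" in base 16
Positional expansion:
  Digit '1' (value 1) x 16^3 = 4096
  Digit 'c' (value 12) x 16^2 = 3072
  Digit 'c' (value 12) x 16^1 = 192
  Digit '4' (value 4) x 16^0 = 4
Sum = 7364

7364


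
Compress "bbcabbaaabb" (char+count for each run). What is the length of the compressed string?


Input: bbcabbaaabb
Runs:
  'b' x 2 => "b2"
  'c' x 1 => "c1"
  'a' x 1 => "a1"
  'b' x 2 => "b2"
  'a' x 3 => "a3"
  'b' x 2 => "b2"
Compressed: "b2c1a1b2a3b2"
Compressed length: 12

12


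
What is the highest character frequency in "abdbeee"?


Input: abdbeee
Character counts:
  'a': 1
  'b': 2
  'd': 1
  'e': 3
Maximum frequency: 3

3


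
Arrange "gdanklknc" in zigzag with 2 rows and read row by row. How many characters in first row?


Zigzag "gdanklknc" into 2 rows:
Placing characters:
  'g' => row 0
  'd' => row 1
  'a' => row 0
  'n' => row 1
  'k' => row 0
  'l' => row 1
  'k' => row 0
  'n' => row 1
  'c' => row 0
Rows:
  Row 0: "gakkc"
  Row 1: "dnln"
First row length: 5

5


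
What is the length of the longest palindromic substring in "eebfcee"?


Input: "eebfcee"
Checking substrings for palindromes:
  [0:2] "ee" (len 2) => palindrome
  [5:7] "ee" (len 2) => palindrome
Longest palindromic substring: "ee" with length 2

2


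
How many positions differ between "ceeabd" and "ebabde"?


Comparing "ceeabd" and "ebabde" position by position:
  Position 0: 'c' vs 'e' => DIFFER
  Position 1: 'e' vs 'b' => DIFFER
  Position 2: 'e' vs 'a' => DIFFER
  Position 3: 'a' vs 'b' => DIFFER
  Position 4: 'b' vs 'd' => DIFFER
  Position 5: 'd' vs 'e' => DIFFER
Positions that differ: 6

6
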